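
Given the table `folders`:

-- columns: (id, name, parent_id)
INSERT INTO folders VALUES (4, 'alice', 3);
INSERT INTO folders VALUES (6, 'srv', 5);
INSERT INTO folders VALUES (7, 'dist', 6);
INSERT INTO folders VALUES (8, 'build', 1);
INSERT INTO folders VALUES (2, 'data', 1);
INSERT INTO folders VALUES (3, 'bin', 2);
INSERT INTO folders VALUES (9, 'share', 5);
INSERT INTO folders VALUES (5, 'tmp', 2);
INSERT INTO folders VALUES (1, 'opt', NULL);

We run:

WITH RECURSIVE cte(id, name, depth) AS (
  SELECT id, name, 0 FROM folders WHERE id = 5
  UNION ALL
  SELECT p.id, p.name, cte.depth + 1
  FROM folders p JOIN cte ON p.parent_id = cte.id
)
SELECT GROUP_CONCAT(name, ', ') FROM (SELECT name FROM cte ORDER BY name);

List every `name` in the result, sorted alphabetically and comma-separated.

Base: id=5 (tmp) at depth 0.
Iteration 1: rows with parent_id in {5} -> srv (id 6, depth 1), share (id 9, depth 1).
Iteration 2: rows with parent_id in {6,9} -> dist (id 7, depth 2).
Iteration 3: no rows with parent_id in {7}; recursion stops.

dist, share, srv, tmp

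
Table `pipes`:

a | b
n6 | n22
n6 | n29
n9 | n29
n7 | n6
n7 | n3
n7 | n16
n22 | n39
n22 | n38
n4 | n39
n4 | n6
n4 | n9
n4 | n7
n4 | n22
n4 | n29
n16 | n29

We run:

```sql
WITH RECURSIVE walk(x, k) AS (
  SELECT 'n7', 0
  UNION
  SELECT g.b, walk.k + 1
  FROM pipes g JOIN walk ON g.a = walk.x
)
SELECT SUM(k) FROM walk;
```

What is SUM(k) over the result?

13

Base: (n7, k=0).
Iteration 1: edges from {n7} -> (n16, k=1), (n3, k=1), (n6, k=1).
Iteration 2: edges from {n16,n3,n6} -> (n22, k=2), (n29, k=2). [UNION drops 1 duplicate row(s)]
Iteration 3: edges from {n22,n29} -> (n38, k=3), (n39, k=3).
Iteration 4: no outgoing edges from {n38,n39}; recursion stops.
SUM(k) = 0 + 1 + 1 + 1 + 2 + 2 + 3 + 3 = 13.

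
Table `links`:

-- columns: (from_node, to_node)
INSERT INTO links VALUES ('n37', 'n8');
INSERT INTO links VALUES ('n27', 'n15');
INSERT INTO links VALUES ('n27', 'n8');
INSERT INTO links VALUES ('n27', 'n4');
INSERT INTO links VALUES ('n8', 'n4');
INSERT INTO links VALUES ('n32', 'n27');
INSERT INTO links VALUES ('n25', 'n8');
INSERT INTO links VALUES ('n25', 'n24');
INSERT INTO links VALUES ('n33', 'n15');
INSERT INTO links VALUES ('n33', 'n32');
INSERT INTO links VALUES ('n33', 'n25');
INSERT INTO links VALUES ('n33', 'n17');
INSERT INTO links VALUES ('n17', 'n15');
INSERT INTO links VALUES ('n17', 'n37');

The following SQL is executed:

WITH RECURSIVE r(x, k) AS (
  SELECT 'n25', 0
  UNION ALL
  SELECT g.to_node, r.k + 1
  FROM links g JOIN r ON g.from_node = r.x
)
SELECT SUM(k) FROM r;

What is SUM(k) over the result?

Base: (n25, k=0).
Iteration 1: edges from {n25} -> (n24, k=1), (n8, k=1).
Iteration 2: edges from {n24,n8} -> (n4, k=2).
Iteration 3: no outgoing edges from {n4}; recursion stops.
SUM(k) = 0 + 1 + 1 + 2 = 4.

4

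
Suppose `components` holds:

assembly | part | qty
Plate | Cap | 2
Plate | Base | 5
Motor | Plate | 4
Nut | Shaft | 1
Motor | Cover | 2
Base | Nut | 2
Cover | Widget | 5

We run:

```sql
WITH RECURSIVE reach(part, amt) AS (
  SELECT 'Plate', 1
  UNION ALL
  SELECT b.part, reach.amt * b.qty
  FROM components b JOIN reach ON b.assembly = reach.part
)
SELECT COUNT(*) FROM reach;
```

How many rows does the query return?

Base: (Plate, amt=1).
Iteration 1: components of {Plate} -> Base = 1*5 = 5, Cap = 1*2 = 2.
Iteration 2: components of {Base,Cap} -> Nut = 5*2 = 10.
Iteration 3: components of {Nut} -> Shaft = 10*1 = 10.
Iteration 4: no further components; recursion stops.
Total rows emitted: 5.

5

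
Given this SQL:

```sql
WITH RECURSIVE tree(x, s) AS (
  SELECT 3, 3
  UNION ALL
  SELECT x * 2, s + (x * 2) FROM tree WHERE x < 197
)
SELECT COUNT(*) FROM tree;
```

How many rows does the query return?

8

Base: x=3, s=3.
Iteration 1: 3 < 197 holds -> x = 3 * 2 = 6, s = 3 + 6 = 9.
Iteration 2: 6 < 197 holds -> x = 6 * 2 = 12, s = 9 + 12 = 21.
Iteration 3: 12 < 197 holds -> x = 12 * 2 = 24, s = 21 + 24 = 45.
Iteration 4: 24 < 197 holds -> x = 24 * 2 = 48, s = 45 + 48 = 93.
Iteration 5: 48 < 197 holds -> x = 48 * 2 = 96, s = 93 + 96 = 189.
Iteration 6: 96 < 197 holds -> x = 96 * 2 = 192, s = 189 + 192 = 381.
Iteration 7: 192 < 197 holds -> x = 192 * 2 = 384, s = 381 + 384 = 765.
Iteration 8: 384 < 197 fails; recursion stops.
Total rows emitted: 8.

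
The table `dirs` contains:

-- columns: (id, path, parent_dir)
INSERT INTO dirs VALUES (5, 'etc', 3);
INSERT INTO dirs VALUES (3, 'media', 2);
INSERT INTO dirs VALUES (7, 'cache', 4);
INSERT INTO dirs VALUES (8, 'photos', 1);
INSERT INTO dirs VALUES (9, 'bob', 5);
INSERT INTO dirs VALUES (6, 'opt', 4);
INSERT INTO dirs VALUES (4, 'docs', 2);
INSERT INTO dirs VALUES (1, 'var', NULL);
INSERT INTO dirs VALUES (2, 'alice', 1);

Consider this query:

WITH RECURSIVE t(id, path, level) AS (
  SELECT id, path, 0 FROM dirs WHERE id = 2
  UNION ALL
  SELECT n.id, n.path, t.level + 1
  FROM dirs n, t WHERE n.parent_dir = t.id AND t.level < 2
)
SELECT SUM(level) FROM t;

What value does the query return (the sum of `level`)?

8

Base: id=2 (alice) at level 0.
Iteration 1: rows with parent_dir in {2} -> media (id 3, level 1), docs (id 4, level 1).
Iteration 2: rows with parent_dir in {3,4} -> etc (id 5, level 2), opt (id 6, level 2), cache (id 7, level 2).
Iteration 3: level < 2 fails for all current rows; recursion stops.
SUM(level) = 0 + 1 + 1 + 2 + 2 + 2 = 8.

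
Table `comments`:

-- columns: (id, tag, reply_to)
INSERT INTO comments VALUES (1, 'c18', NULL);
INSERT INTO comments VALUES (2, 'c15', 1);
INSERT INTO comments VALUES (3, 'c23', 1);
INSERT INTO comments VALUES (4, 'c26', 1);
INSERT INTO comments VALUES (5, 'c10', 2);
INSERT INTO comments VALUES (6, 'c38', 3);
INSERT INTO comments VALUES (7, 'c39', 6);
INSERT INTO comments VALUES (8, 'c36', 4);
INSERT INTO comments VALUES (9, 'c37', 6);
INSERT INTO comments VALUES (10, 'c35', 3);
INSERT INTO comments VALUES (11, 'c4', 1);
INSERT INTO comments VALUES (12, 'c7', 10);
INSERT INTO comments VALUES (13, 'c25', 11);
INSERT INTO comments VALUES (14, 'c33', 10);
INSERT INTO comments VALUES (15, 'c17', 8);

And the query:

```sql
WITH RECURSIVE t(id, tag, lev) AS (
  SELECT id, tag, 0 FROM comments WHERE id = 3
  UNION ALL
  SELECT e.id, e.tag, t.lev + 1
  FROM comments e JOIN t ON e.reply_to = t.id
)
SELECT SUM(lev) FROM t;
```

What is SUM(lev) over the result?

10

Base: id=3 (c23) at lev 0.
Iteration 1: rows with reply_to in {3} -> c38 (id 6, lev 1), c35 (id 10, lev 1).
Iteration 2: rows with reply_to in {6,10} -> c39 (id 7, lev 2), c37 (id 9, lev 2), c7 (id 12, lev 2), c33 (id 14, lev 2).
Iteration 3: no rows with reply_to in {7,9,12,14}; recursion stops.
SUM(lev) = 0 + 1 + 1 + 2 + 2 + 2 + 2 = 10.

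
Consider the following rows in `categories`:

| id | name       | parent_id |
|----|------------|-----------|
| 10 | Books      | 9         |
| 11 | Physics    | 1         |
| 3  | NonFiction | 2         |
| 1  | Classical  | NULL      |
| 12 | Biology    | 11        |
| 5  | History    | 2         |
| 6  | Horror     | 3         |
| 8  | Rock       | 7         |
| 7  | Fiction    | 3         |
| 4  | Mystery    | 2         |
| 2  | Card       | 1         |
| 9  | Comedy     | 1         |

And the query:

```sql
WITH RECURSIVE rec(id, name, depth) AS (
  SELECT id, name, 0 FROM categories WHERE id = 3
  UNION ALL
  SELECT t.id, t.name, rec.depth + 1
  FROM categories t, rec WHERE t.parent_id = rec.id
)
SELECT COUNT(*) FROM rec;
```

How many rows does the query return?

4

Base: id=3 (NonFiction) at depth 0.
Iteration 1: rows with parent_id in {3} -> Horror (id 6, depth 1), Fiction (id 7, depth 1).
Iteration 2: rows with parent_id in {6,7} -> Rock (id 8, depth 2).
Iteration 3: no rows with parent_id in {8}; recursion stops.
Total rows emitted: 4.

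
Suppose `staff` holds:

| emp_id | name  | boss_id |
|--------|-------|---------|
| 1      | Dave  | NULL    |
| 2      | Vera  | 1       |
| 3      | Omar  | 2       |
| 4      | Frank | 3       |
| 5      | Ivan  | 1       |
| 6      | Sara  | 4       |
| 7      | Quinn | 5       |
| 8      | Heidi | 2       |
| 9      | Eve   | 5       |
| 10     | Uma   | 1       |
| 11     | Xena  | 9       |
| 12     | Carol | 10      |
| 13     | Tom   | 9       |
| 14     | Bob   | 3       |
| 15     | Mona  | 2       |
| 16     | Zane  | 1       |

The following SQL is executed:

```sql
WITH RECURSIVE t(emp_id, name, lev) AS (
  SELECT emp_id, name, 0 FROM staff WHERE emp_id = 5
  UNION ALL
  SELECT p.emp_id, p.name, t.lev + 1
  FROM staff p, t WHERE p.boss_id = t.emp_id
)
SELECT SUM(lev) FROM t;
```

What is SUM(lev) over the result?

Base: emp_id=5 (Ivan) at lev 0.
Iteration 1: rows with boss_id in {5} -> Quinn (id 7, lev 1), Eve (id 9, lev 1).
Iteration 2: rows with boss_id in {7,9} -> Xena (id 11, lev 2), Tom (id 13, lev 2).
Iteration 3: no rows with boss_id in {11,13}; recursion stops.
SUM(lev) = 0 + 1 + 1 + 2 + 2 = 6.

6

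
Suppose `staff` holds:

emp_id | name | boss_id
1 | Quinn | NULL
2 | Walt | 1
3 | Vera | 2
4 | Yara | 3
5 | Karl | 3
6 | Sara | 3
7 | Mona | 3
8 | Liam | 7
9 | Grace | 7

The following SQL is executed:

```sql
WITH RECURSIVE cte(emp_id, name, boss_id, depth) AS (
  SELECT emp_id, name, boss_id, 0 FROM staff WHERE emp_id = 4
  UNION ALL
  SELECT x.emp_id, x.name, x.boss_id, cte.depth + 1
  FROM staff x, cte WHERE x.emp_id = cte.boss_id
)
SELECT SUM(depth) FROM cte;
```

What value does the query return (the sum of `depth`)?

Base: emp_id=4 (Yara), boss_id=3, depth 0.
Iteration 1: join on emp_id=3 -> Vera (id 3, boss_id=2, depth 1).
Iteration 2: join on emp_id=2 -> Walt (id 2, boss_id=1, depth 2).
Iteration 3: join on emp_id=1 -> Quinn (id 1, boss_id=NULL, depth 3).
Iteration 4: boss_id is NULL; no match; recursion stops.
SUM(depth) = 0 + 1 + 2 + 3 = 6.

6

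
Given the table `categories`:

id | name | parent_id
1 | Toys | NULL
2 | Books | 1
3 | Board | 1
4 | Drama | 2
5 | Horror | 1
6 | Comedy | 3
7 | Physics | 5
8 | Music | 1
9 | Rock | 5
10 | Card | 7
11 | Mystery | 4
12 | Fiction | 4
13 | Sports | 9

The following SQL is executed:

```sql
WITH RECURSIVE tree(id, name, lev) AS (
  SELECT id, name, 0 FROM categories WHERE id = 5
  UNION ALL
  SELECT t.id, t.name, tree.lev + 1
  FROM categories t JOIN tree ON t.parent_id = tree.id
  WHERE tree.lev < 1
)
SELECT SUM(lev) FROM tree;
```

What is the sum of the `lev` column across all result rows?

2

Base: id=5 (Horror) at lev 0.
Iteration 1: rows with parent_id in {5} -> Physics (id 7, lev 1), Rock (id 9, lev 1).
Iteration 2: lev < 1 fails for all current rows; recursion stops.
SUM(lev) = 0 + 1 + 1 = 2.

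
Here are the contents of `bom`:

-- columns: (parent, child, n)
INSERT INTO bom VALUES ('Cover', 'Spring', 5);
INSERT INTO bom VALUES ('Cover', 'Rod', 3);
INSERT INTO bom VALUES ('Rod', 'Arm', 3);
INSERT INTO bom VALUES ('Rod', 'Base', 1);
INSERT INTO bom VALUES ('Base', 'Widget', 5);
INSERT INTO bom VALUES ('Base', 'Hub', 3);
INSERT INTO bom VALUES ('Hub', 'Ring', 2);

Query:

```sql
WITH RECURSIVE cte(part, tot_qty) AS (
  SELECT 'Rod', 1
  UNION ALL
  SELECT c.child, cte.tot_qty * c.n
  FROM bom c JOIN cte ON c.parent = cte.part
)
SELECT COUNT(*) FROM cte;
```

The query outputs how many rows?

6

Base: (Rod, tot_qty=1).
Iteration 1: components of {Rod} -> Arm = 1*3 = 3, Base = 1*1 = 1.
Iteration 2: components of {Arm,Base} -> Hub = 1*3 = 3, Widget = 1*5 = 5.
Iteration 3: components of {Hub,Widget} -> Ring = 3*2 = 6.
Iteration 4: no further components; recursion stops.
Total rows emitted: 6.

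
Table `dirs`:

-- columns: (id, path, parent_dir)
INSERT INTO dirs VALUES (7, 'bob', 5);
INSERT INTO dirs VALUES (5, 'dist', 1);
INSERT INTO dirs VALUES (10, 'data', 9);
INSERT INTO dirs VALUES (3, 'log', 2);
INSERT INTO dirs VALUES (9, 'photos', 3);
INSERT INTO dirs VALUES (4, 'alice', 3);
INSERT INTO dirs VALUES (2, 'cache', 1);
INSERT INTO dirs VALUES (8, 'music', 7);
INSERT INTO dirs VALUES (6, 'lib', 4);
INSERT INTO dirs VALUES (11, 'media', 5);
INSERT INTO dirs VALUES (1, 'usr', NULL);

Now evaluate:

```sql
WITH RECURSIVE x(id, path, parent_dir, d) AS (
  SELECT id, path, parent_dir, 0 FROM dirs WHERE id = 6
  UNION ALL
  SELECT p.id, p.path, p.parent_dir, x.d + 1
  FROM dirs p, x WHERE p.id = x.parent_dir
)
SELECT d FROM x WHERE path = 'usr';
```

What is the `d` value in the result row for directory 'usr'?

Base: id=6 (lib), parent_dir=4, d 0.
Iteration 1: join on id=4 -> alice (id 4, parent_dir=3, d 1).
Iteration 2: join on id=3 -> log (id 3, parent_dir=2, d 2).
Iteration 3: join on id=2 -> cache (id 2, parent_dir=1, d 3).
Iteration 4: join on id=1 -> usr (id 1, parent_dir=NULL, d 4).
Iteration 5: parent_dir is NULL; no match; recursion stops.

4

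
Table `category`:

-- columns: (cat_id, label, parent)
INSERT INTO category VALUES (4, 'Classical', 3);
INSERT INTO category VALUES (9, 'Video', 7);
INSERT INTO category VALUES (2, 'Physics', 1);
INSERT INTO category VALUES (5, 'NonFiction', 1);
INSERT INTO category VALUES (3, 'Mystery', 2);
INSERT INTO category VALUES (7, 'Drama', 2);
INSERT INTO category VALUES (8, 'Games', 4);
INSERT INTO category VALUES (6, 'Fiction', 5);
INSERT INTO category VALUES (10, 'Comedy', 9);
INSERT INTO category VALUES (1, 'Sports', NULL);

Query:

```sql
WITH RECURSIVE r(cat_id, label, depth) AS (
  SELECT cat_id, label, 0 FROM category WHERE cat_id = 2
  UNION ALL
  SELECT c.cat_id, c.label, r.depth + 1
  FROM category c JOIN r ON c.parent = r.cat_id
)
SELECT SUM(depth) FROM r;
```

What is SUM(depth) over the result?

12

Base: cat_id=2 (Physics) at depth 0.
Iteration 1: rows with parent in {2} -> Mystery (id 3, depth 1), Drama (id 7, depth 1).
Iteration 2: rows with parent in {3,7} -> Classical (id 4, depth 2), Video (id 9, depth 2).
Iteration 3: rows with parent in {4,9} -> Games (id 8, depth 3), Comedy (id 10, depth 3).
Iteration 4: no rows with parent in {8,10}; recursion stops.
SUM(depth) = 0 + 1 + 1 + 2 + 2 + 3 + 3 = 12.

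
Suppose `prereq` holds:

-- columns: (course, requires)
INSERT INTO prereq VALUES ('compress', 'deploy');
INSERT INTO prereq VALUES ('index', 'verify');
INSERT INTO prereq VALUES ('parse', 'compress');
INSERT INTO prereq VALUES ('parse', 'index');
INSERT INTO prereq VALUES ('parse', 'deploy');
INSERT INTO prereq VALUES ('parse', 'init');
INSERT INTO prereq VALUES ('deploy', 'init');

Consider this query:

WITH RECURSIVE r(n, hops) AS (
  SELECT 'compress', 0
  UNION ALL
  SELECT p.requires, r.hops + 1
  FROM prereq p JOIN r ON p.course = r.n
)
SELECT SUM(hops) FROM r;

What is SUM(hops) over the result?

Base: (compress, hops=0).
Iteration 1: edges from {compress} -> (deploy, hops=1).
Iteration 2: edges from {deploy} -> (init, hops=2).
Iteration 3: no outgoing edges from {init}; recursion stops.
SUM(hops) = 0 + 1 + 2 = 3.

3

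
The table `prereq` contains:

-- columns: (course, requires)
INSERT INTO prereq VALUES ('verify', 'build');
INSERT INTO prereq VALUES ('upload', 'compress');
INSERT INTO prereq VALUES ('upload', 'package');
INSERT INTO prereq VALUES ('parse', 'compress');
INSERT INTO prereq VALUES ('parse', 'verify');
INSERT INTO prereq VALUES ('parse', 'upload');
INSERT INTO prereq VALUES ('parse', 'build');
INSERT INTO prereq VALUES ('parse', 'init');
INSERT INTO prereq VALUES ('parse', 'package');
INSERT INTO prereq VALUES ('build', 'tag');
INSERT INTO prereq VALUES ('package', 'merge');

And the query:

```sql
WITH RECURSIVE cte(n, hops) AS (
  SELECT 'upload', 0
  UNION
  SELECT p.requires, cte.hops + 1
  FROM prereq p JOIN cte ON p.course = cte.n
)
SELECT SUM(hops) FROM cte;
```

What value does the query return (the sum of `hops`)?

Base: (upload, hops=0).
Iteration 1: edges from {upload} -> (compress, hops=1), (package, hops=1).
Iteration 2: edges from {compress,package} -> (merge, hops=2).
Iteration 3: no outgoing edges from {merge}; recursion stops.
SUM(hops) = 0 + 1 + 1 + 2 = 4.

4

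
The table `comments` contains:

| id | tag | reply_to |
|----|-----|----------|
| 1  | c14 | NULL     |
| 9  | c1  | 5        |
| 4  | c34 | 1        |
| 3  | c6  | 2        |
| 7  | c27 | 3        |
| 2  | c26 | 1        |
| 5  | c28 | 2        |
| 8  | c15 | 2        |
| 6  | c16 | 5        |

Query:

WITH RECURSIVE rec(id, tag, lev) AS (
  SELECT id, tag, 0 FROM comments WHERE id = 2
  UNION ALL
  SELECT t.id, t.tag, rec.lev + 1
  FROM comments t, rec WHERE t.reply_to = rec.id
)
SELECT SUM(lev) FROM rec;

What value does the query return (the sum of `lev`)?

9

Base: id=2 (c26) at lev 0.
Iteration 1: rows with reply_to in {2} -> c6 (id 3, lev 1), c28 (id 5, lev 1), c15 (id 8, lev 1).
Iteration 2: rows with reply_to in {3,5,8} -> c16 (id 6, lev 2), c27 (id 7, lev 2), c1 (id 9, lev 2).
Iteration 3: no rows with reply_to in {6,7,9}; recursion stops.
SUM(lev) = 0 + 1 + 1 + 1 + 2 + 2 + 2 = 9.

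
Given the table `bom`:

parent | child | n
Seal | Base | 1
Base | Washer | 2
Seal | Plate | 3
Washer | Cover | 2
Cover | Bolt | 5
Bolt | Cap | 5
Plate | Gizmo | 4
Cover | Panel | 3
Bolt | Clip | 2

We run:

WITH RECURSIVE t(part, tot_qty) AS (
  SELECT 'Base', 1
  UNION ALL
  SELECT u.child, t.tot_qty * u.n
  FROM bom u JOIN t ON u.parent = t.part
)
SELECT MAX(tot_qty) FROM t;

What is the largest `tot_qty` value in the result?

Base: (Base, tot_qty=1).
Iteration 1: components of {Base} -> Washer = 1*2 = 2.
Iteration 2: components of {Washer} -> Cover = 2*2 = 4.
Iteration 3: components of {Cover} -> Bolt = 4*5 = 20, Panel = 4*3 = 12.
Iteration 4: components of {Bolt,Panel} -> Cap = 20*5 = 100, Clip = 20*2 = 40.
Iteration 5: no further components; recursion stops.
tot_qty values: 1, 2, 4, 20, 12, 100, 40; the maximum is 100.

100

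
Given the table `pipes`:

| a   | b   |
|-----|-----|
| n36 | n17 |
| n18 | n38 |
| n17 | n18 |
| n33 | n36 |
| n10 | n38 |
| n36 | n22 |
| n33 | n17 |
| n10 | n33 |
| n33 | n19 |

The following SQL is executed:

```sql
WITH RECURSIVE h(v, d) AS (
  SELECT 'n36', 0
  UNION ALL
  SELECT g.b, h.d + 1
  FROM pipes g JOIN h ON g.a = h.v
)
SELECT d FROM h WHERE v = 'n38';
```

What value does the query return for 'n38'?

3

Base: (n36, d=0).
Iteration 1: edges from {n36} -> (n17, d=1), (n22, d=1).
Iteration 2: edges from {n17,n22} -> (n18, d=2).
Iteration 3: edges from {n18} -> (n38, d=3).
Iteration 4: no outgoing edges from {n38}; recursion stops.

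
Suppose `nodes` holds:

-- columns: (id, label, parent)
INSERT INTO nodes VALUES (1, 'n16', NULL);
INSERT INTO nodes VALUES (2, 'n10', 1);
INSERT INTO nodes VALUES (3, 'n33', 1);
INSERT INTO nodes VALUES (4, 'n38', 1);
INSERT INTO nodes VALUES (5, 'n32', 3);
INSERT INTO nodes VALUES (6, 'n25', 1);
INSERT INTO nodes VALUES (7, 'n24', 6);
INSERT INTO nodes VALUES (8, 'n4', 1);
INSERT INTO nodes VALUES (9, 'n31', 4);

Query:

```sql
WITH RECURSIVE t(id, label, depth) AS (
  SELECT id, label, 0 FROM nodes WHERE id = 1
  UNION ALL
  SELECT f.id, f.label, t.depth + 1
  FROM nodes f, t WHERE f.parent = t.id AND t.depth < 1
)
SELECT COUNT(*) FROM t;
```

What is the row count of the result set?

Base: id=1 (n16) at depth 0.
Iteration 1: rows with parent in {1} -> n10 (id 2, depth 1), n33 (id 3, depth 1), n38 (id 4, depth 1), n25 (id 6, depth 1), n4 (id 8, depth 1).
Iteration 2: depth < 1 fails for all current rows; recursion stops.
Total rows emitted: 6.

6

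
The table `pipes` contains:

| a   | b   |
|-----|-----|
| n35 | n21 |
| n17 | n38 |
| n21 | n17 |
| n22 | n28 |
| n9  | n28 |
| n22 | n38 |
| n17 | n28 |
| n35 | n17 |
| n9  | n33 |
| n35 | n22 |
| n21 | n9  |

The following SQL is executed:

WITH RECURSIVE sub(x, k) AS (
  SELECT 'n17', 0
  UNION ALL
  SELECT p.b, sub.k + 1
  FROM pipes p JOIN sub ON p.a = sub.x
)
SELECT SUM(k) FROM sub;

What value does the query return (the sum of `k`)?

Base: (n17, k=0).
Iteration 1: edges from {n17} -> (n28, k=1), (n38, k=1).
Iteration 2: no outgoing edges from {n28,n38}; recursion stops.
SUM(k) = 0 + 1 + 1 = 2.

2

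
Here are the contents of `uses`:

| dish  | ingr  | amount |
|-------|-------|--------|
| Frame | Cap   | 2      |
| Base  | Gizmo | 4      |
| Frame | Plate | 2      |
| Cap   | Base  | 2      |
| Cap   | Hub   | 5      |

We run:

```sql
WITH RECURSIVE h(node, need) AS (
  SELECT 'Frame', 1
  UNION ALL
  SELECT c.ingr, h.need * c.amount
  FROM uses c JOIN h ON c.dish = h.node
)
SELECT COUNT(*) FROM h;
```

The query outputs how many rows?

Base: (Frame, need=1).
Iteration 1: components of {Frame} -> Cap = 1*2 = 2, Plate = 1*2 = 2.
Iteration 2: components of {Cap,Plate} -> Base = 2*2 = 4, Hub = 2*5 = 10.
Iteration 3: components of {Base,Hub} -> Gizmo = 4*4 = 16.
Iteration 4: no further components; recursion stops.
Total rows emitted: 6.

6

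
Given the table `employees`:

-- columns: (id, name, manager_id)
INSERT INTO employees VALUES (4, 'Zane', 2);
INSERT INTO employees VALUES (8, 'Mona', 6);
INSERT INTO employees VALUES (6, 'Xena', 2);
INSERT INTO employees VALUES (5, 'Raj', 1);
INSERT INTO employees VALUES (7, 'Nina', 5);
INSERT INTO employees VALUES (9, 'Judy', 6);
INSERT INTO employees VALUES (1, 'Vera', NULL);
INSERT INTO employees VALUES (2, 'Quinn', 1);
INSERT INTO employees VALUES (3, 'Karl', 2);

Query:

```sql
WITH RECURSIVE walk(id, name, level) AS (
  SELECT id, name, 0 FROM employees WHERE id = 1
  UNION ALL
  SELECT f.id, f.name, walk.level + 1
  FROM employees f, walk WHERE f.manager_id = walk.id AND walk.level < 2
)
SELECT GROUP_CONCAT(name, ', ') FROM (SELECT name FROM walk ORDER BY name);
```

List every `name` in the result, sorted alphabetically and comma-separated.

Karl, Nina, Quinn, Raj, Vera, Xena, Zane

Base: id=1 (Vera) at level 0.
Iteration 1: rows with manager_id in {1} -> Quinn (id 2, level 1), Raj (id 5, level 1).
Iteration 2: rows with manager_id in {2,5} -> Karl (id 3, level 2), Zane (id 4, level 2), Xena (id 6, level 2), Nina (id 7, level 2).
Iteration 3: level < 2 fails for all current rows; recursion stops.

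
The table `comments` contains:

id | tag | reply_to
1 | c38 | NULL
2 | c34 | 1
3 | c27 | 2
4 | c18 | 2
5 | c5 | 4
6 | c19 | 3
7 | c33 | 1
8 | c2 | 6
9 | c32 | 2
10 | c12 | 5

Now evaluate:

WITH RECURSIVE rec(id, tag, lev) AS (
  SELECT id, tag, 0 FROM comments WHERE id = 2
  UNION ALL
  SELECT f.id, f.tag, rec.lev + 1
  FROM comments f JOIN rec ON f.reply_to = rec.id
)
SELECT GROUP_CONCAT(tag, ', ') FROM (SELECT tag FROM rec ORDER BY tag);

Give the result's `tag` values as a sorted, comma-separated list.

Base: id=2 (c34) at lev 0.
Iteration 1: rows with reply_to in {2} -> c27 (id 3, lev 1), c18 (id 4, lev 1), c32 (id 9, lev 1).
Iteration 2: rows with reply_to in {3,4,9} -> c5 (id 5, lev 2), c19 (id 6, lev 2).
Iteration 3: rows with reply_to in {5,6} -> c2 (id 8, lev 3), c12 (id 10, lev 3).
Iteration 4: no rows with reply_to in {8,10}; recursion stops.

c12, c18, c19, c2, c27, c32, c34, c5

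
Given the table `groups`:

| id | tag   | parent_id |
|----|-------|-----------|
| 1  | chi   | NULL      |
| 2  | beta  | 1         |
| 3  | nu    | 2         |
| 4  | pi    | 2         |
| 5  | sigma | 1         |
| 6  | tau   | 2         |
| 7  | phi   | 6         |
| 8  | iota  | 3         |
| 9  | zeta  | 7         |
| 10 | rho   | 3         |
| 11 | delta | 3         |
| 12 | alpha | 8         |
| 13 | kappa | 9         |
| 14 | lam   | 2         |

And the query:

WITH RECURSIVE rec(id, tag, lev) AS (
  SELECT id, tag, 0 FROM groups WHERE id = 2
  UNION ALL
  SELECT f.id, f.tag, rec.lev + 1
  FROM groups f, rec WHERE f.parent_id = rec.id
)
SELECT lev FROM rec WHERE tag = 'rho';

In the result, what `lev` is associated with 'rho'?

Base: id=2 (beta) at lev 0.
Iteration 1: rows with parent_id in {2} -> nu (id 3, lev 1), pi (id 4, lev 1), tau (id 6, lev 1), lam (id 14, lev 1).
Iteration 2: rows with parent_id in {3,4,6,14} -> phi (id 7, lev 2), iota (id 8, lev 2), rho (id 10, lev 2), delta (id 11, lev 2).
Iteration 3: rows with parent_id in {7,8,10,11} -> zeta (id 9, lev 3), alpha (id 12, lev 3).
Iteration 4: rows with parent_id in {9,12} -> kappa (id 13, lev 4).
Iteration 5: no rows with parent_id in {13}; recursion stops.

2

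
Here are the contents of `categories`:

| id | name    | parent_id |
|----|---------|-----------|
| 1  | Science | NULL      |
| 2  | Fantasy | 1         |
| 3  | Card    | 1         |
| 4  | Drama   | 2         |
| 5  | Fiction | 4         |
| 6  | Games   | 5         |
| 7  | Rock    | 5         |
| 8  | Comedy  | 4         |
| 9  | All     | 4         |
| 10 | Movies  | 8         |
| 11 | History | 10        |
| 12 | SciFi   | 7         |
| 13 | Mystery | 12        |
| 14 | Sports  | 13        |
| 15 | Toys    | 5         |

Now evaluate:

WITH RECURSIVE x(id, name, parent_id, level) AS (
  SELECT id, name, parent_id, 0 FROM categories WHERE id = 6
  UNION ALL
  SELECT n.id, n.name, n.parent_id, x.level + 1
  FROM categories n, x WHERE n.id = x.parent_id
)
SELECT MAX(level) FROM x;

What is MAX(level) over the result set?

Base: id=6 (Games), parent_id=5, level 0.
Iteration 1: join on id=5 -> Fiction (id 5, parent_id=4, level 1).
Iteration 2: join on id=4 -> Drama (id 4, parent_id=2, level 2).
Iteration 3: join on id=2 -> Fantasy (id 2, parent_id=1, level 3).
Iteration 4: join on id=1 -> Science (id 1, parent_id=NULL, level 4).
Iteration 5: parent_id is NULL; no match; recursion stops.
level values: 0, 1, 2, 3, 4; the maximum is 4.

4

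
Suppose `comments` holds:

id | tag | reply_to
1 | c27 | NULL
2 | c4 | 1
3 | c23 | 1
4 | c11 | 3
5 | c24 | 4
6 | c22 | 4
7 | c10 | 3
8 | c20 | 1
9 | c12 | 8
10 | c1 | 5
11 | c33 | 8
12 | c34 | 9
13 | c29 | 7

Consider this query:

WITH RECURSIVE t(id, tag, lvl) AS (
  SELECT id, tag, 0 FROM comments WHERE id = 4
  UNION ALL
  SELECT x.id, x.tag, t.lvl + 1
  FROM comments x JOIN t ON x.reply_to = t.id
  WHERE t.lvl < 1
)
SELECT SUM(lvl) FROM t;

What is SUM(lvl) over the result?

Base: id=4 (c11) at lvl 0.
Iteration 1: rows with reply_to in {4} -> c24 (id 5, lvl 1), c22 (id 6, lvl 1).
Iteration 2: lvl < 1 fails for all current rows; recursion stops.
SUM(lvl) = 0 + 1 + 1 = 2.

2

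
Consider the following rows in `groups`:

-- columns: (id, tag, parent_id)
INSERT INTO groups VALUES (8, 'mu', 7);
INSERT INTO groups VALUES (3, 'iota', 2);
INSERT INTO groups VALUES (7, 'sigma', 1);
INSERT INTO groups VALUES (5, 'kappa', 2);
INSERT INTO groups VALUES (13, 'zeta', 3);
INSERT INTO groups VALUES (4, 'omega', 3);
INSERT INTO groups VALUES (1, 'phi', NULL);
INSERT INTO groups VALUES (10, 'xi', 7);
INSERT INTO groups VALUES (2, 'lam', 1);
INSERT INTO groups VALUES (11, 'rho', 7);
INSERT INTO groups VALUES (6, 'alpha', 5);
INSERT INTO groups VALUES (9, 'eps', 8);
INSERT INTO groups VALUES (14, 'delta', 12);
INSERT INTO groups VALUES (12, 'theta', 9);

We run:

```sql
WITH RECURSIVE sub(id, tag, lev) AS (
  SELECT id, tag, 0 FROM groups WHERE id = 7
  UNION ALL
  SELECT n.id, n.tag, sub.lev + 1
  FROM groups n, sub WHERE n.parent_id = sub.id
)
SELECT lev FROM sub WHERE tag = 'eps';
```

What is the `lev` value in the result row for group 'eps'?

Base: id=7 (sigma) at lev 0.
Iteration 1: rows with parent_id in {7} -> mu (id 8, lev 1), xi (id 10, lev 1), rho (id 11, lev 1).
Iteration 2: rows with parent_id in {8,10,11} -> eps (id 9, lev 2).
Iteration 3: rows with parent_id in {9} -> theta (id 12, lev 3).
Iteration 4: rows with parent_id in {12} -> delta (id 14, lev 4).
Iteration 5: no rows with parent_id in {14}; recursion stops.

2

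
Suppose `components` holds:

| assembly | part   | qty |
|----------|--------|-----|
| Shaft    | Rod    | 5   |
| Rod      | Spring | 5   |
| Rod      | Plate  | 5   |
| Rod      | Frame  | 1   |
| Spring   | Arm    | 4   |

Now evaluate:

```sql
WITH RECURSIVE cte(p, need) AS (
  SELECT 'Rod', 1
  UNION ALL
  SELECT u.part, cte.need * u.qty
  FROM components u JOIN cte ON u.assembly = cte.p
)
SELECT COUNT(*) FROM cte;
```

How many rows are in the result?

5

Base: (Rod, need=1).
Iteration 1: components of {Rod} -> Frame = 1*1 = 1, Plate = 1*5 = 5, Spring = 1*5 = 5.
Iteration 2: components of {Frame,Plate,Spring} -> Arm = 5*4 = 20.
Iteration 3: no further components; recursion stops.
Total rows emitted: 5.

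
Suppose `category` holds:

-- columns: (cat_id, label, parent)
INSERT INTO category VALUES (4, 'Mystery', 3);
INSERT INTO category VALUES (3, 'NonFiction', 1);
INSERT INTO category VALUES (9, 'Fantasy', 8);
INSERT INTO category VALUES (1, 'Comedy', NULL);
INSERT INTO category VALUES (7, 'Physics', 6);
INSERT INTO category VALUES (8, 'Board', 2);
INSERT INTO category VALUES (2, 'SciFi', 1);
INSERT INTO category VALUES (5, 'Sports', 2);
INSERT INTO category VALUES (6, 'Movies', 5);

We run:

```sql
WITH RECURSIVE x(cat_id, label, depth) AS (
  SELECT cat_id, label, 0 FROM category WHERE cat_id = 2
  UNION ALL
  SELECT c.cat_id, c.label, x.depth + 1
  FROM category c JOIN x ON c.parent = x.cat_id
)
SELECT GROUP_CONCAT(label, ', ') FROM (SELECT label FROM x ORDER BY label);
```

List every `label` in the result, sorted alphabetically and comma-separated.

Base: cat_id=2 (SciFi) at depth 0.
Iteration 1: rows with parent in {2} -> Sports (id 5, depth 1), Board (id 8, depth 1).
Iteration 2: rows with parent in {5,8} -> Movies (id 6, depth 2), Fantasy (id 9, depth 2).
Iteration 3: rows with parent in {6,9} -> Physics (id 7, depth 3).
Iteration 4: no rows with parent in {7}; recursion stops.

Board, Fantasy, Movies, Physics, SciFi, Sports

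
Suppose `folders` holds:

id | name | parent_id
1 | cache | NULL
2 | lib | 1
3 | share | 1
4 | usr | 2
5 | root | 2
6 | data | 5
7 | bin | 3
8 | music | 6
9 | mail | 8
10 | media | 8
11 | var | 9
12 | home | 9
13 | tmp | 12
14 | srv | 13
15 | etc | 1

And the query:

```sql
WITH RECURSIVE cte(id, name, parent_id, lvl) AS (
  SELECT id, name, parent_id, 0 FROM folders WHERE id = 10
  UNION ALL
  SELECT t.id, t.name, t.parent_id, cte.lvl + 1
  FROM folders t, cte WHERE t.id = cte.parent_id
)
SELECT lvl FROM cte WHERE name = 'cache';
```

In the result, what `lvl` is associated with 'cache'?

Base: id=10 (media), parent_id=8, lvl 0.
Iteration 1: join on id=8 -> music (id 8, parent_id=6, lvl 1).
Iteration 2: join on id=6 -> data (id 6, parent_id=5, lvl 2).
Iteration 3: join on id=5 -> root (id 5, parent_id=2, lvl 3).
Iteration 4: join on id=2 -> lib (id 2, parent_id=1, lvl 4).
Iteration 5: join on id=1 -> cache (id 1, parent_id=NULL, lvl 5).
Iteration 6: parent_id is NULL; no match; recursion stops.

5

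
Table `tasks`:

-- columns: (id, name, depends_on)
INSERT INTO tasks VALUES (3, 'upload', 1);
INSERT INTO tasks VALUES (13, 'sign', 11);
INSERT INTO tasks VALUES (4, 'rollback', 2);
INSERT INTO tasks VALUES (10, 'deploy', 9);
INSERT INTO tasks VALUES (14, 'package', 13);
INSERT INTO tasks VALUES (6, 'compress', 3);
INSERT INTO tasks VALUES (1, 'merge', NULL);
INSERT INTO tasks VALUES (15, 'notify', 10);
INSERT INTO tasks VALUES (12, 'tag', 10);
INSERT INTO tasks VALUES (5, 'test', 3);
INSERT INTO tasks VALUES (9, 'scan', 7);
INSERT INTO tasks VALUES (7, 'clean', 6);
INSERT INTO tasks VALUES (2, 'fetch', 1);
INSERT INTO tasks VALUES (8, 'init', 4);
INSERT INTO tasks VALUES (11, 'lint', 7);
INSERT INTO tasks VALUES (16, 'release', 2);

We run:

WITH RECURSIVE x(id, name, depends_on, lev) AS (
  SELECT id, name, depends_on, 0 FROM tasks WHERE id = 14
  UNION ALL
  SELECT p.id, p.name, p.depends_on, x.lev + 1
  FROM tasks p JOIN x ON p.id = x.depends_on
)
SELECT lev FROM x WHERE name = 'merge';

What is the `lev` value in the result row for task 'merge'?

Base: id=14 (package), depends_on=13, lev 0.
Iteration 1: join on id=13 -> sign (id 13, depends_on=11, lev 1).
Iteration 2: join on id=11 -> lint (id 11, depends_on=7, lev 2).
Iteration 3: join on id=7 -> clean (id 7, depends_on=6, lev 3).
Iteration 4: join on id=6 -> compress (id 6, depends_on=3, lev 4).
Iteration 5: join on id=3 -> upload (id 3, depends_on=1, lev 5).
Iteration 6: join on id=1 -> merge (id 1, depends_on=NULL, lev 6).
Iteration 7: depends_on is NULL; no match; recursion stops.

6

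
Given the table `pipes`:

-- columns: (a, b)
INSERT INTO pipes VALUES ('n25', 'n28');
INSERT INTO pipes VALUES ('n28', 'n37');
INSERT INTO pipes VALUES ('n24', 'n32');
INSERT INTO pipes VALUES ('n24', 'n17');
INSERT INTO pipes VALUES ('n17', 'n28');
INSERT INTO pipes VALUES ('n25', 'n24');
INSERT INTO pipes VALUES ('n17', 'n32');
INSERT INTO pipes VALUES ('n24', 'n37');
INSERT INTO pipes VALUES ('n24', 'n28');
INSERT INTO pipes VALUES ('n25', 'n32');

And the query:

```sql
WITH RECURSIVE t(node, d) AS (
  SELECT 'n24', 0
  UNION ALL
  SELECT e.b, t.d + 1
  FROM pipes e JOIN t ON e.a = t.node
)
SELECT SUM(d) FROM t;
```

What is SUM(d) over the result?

13

Base: (n24, d=0).
Iteration 1: edges from {n24} -> (n17, d=1), (n28, d=1), (n32, d=1), (n37, d=1).
Iteration 2: edges from {n17,n28,n32,n37} -> (n28, d=2), (n32, d=2), (n37, d=2).
Iteration 3: edges from {n28,n32,n37} -> (n37, d=3).
Iteration 4: no outgoing edges from {n37}; recursion stops.
SUM(d) = 0 + 1 + 1 + 1 + 1 + 2 + 2 + 2 + 3 = 13.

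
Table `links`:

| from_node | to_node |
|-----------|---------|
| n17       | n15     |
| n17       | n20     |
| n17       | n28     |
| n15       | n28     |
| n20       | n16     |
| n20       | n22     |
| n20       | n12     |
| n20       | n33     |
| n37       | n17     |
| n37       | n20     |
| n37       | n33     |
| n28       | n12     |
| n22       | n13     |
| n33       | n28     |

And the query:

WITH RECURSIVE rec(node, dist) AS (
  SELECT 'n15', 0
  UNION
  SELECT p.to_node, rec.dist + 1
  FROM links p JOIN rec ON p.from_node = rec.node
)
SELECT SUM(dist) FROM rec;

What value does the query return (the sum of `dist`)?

3

Base: (n15, dist=0).
Iteration 1: edges from {n15} -> (n28, dist=1).
Iteration 2: edges from {n28} -> (n12, dist=2).
Iteration 3: no outgoing edges from {n12}; recursion stops.
SUM(dist) = 0 + 1 + 2 = 3.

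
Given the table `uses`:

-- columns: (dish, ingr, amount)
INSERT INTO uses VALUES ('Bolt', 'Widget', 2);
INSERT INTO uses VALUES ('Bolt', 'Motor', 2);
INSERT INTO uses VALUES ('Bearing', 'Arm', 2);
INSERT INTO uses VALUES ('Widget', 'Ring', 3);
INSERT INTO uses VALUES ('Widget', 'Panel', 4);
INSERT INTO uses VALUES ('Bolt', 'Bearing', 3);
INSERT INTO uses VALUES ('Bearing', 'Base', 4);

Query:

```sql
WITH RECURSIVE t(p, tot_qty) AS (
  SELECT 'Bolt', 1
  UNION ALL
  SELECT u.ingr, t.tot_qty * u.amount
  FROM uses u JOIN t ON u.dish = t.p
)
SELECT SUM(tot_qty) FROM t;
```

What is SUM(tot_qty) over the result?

40

Base: (Bolt, tot_qty=1).
Iteration 1: components of {Bolt} -> Bearing = 1*3 = 3, Motor = 1*2 = 2, Widget = 1*2 = 2.
Iteration 2: components of {Bearing,Motor,Widget} -> Arm = 3*2 = 6, Base = 3*4 = 12, Panel = 2*4 = 8, Ring = 2*3 = 6.
Iteration 3: no further components; recursion stops.
SUM(tot_qty) = 1 + 3 + 2 + 2 + 6 + 12 + 8 + 6 = 40.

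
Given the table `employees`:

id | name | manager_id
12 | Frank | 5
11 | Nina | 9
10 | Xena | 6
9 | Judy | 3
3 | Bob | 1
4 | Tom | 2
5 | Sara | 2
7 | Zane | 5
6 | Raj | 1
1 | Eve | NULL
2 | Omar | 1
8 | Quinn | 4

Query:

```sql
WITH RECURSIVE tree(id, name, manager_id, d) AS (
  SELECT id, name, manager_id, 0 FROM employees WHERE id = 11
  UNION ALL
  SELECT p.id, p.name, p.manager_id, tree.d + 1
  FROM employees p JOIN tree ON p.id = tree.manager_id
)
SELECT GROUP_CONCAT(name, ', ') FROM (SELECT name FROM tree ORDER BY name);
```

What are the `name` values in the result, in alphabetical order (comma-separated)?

Base: id=11 (Nina), manager_id=9, d 0.
Iteration 1: join on id=9 -> Judy (id 9, manager_id=3, d 1).
Iteration 2: join on id=3 -> Bob (id 3, manager_id=1, d 2).
Iteration 3: join on id=1 -> Eve (id 1, manager_id=NULL, d 3).
Iteration 4: manager_id is NULL; no match; recursion stops.

Bob, Eve, Judy, Nina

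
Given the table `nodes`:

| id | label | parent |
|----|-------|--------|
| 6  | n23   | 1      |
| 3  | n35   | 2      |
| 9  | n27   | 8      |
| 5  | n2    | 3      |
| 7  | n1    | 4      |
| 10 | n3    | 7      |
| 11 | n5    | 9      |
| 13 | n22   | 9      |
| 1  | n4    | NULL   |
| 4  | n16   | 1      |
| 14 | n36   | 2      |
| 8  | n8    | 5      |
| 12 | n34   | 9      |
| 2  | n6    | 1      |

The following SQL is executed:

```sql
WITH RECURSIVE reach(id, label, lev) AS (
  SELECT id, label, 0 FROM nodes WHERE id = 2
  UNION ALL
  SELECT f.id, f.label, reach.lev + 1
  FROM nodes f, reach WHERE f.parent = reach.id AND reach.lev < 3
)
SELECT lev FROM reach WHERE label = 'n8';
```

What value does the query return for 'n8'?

3

Base: id=2 (n6) at lev 0.
Iteration 1: rows with parent in {2} -> n35 (id 3, lev 1), n36 (id 14, lev 1).
Iteration 2: rows with parent in {3,14} -> n2 (id 5, lev 2).
Iteration 3: rows with parent in {5} -> n8 (id 8, lev 3).
Iteration 4: lev < 3 fails for all current rows; recursion stops.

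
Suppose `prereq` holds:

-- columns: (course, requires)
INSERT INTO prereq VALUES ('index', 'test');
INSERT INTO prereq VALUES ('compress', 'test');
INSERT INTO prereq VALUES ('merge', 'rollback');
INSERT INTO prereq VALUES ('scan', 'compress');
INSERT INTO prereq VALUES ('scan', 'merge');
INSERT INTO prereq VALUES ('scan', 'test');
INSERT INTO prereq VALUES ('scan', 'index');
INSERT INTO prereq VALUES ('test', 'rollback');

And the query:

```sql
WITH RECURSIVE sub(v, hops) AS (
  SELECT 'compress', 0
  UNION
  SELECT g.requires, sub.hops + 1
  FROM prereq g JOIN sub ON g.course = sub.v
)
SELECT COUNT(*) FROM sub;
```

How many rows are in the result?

Base: (compress, hops=0).
Iteration 1: edges from {compress} -> (test, hops=1).
Iteration 2: edges from {test} -> (rollback, hops=2).
Iteration 3: no outgoing edges from {rollback}; recursion stops.
Total rows emitted: 3.

3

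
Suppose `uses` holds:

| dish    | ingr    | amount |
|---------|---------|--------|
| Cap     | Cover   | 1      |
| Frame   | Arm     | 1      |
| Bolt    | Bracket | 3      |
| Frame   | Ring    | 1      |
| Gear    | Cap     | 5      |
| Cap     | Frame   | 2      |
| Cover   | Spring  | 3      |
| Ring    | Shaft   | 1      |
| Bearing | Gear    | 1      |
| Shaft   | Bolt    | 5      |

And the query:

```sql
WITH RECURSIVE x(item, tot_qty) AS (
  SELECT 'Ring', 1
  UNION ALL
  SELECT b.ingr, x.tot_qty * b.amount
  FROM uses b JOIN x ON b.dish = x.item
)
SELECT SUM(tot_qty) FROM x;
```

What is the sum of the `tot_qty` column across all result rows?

22

Base: (Ring, tot_qty=1).
Iteration 1: components of {Ring} -> Shaft = 1*1 = 1.
Iteration 2: components of {Shaft} -> Bolt = 1*5 = 5.
Iteration 3: components of {Bolt} -> Bracket = 5*3 = 15.
Iteration 4: no further components; recursion stops.
SUM(tot_qty) = 1 + 1 + 5 + 15 = 22.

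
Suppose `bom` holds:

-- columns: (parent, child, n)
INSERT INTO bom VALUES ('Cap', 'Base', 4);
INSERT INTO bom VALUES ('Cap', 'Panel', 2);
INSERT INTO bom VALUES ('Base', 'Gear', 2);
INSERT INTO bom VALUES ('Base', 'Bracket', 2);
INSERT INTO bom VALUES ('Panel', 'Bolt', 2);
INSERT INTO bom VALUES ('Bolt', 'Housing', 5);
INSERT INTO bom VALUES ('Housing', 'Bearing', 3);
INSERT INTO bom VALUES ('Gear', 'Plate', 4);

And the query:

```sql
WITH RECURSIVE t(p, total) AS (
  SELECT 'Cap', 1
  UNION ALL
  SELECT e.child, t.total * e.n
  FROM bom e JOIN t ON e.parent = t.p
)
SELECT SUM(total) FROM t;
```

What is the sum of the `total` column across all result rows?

139

Base: (Cap, total=1).
Iteration 1: components of {Cap} -> Base = 1*4 = 4, Panel = 1*2 = 2.
Iteration 2: components of {Base,Panel} -> Bolt = 2*2 = 4, Bracket = 4*2 = 8, Gear = 4*2 = 8.
Iteration 3: components of {Bolt,Bracket,Gear} -> Housing = 4*5 = 20, Plate = 8*4 = 32.
Iteration 4: components of {Housing,Plate} -> Bearing = 20*3 = 60.
Iteration 5: no further components; recursion stops.
SUM(total) = 1 + 4 + 2 + 8 + 8 + 4 + 32 + 20 + 60 = 139.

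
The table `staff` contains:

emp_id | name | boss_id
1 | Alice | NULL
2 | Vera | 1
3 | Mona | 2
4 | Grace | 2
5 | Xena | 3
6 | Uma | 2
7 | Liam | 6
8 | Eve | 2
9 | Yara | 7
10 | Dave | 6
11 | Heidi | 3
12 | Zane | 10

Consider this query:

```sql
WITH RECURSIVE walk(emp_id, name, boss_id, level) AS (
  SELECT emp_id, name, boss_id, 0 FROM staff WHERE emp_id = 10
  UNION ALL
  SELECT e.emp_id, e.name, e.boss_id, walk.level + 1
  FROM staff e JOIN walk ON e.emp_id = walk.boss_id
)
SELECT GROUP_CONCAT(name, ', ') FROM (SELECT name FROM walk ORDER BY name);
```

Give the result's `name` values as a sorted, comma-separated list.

Alice, Dave, Uma, Vera

Base: emp_id=10 (Dave), boss_id=6, level 0.
Iteration 1: join on emp_id=6 -> Uma (id 6, boss_id=2, level 1).
Iteration 2: join on emp_id=2 -> Vera (id 2, boss_id=1, level 2).
Iteration 3: join on emp_id=1 -> Alice (id 1, boss_id=NULL, level 3).
Iteration 4: boss_id is NULL; no match; recursion stops.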